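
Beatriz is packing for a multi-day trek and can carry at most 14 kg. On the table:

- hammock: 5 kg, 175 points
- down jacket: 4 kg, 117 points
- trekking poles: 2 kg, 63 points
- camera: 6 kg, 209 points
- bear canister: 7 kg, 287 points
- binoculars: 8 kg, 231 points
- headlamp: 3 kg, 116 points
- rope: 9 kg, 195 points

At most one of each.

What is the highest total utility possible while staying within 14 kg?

525

Ranking by ratio (utility/kg): bear canister 41.00, headlamp 38.67, hammock 35.00, camera 34.83.
Greedy by ratio would take trekking poles + bear canister + headlamp: 12 kg used, total 466.
The 3 kg tied up in headlamp is better spent on hammock — total rises to 525 (14 kg).
Nothing else within 14 kg beats 525.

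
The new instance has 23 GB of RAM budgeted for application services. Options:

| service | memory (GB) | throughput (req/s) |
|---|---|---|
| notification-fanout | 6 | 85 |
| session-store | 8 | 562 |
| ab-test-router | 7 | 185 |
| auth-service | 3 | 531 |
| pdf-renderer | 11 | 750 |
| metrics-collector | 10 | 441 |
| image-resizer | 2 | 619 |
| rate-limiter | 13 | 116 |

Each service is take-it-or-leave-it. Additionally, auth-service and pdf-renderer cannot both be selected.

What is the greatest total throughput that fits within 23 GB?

The ratio ordering already packs tightly: session-store + auth-service + metrics-collector + image-resizer, 23 GB, 2153.

2153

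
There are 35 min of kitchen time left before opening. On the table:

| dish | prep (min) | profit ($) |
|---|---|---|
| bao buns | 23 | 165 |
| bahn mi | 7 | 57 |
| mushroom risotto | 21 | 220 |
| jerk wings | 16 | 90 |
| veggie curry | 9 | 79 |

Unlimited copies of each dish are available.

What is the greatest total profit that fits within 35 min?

334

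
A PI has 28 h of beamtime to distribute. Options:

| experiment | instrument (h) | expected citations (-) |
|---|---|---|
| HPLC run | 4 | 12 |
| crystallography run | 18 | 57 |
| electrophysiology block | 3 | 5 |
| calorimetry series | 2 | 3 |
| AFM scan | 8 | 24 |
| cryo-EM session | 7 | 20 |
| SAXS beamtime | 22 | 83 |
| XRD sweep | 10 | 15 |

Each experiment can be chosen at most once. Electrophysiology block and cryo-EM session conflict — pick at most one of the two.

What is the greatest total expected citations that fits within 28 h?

Best packing: HPLC run + calorimetry series + SAXS beamtime — 28 h, 98 total.
Nothing else feasible within 28 h beats 98.

98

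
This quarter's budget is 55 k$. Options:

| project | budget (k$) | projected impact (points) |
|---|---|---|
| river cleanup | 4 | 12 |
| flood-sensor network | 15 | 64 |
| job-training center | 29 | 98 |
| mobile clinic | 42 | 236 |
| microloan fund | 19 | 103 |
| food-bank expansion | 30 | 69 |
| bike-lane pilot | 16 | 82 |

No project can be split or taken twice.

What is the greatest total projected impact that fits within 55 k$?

261

A density-first pass picks river cleanup + mobile clinic — 248 at 46 k$.
Replace mobile clinic with flood-sensor network + microloan fund + bike-lane pilot: the trade gains 13 net, giving 261 at 54 k$.
An exhaustive check of the 128 subsets confirms 261.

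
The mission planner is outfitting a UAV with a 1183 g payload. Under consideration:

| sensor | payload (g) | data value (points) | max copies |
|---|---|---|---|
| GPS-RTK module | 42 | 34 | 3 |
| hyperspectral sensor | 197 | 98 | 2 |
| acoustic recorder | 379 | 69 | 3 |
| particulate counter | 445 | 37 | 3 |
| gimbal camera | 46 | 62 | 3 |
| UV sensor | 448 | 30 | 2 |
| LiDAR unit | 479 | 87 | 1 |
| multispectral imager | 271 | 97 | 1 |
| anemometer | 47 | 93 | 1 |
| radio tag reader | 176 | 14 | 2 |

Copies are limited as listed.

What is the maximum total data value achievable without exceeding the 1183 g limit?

688

Taking 3×GPS-RTK module + 2×hyperspectral sensor + 3×gimbal camera + multispectral imager + anemometer + radio tag reader: 1152 g used, 688 in data value.
No other feasible combination exceeds 688.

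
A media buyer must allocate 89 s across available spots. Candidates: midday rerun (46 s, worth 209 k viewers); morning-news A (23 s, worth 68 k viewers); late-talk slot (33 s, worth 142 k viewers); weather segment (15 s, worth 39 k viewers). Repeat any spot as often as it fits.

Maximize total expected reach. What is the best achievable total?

Filling by ratio: midday rerun + late-talk slot for 351, with 10 s left unused.
Dropping midday rerun frees 46 s; slotting in morning-news A + late-talk slot (56 s) lifts the total to 352 at 89 s.
Nothing else within 89 s beats 352.

352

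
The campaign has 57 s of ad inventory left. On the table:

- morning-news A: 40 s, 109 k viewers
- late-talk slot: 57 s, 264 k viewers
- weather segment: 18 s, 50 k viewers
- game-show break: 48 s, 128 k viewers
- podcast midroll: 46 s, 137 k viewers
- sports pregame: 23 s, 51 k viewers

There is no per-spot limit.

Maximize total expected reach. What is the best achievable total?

Taking late-talk slot: 57 s used, 264 in expected reach.
Nothing else within 57 s beats 264.

264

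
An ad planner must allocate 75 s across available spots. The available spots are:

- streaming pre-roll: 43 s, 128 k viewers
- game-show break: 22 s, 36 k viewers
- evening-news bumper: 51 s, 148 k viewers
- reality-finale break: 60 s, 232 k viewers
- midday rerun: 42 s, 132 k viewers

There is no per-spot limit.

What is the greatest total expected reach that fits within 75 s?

232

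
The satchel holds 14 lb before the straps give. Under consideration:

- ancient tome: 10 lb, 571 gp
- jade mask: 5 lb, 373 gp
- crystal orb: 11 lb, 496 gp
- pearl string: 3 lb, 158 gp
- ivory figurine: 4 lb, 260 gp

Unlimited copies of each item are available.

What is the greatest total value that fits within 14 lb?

1006

Ranking by ratio (value/lb): jade mask 74.60, ivory figurine 65.00, ancient tome 57.10.
Taking 2×jade mask + ivory figurine: 14 lb used, 1006 in value.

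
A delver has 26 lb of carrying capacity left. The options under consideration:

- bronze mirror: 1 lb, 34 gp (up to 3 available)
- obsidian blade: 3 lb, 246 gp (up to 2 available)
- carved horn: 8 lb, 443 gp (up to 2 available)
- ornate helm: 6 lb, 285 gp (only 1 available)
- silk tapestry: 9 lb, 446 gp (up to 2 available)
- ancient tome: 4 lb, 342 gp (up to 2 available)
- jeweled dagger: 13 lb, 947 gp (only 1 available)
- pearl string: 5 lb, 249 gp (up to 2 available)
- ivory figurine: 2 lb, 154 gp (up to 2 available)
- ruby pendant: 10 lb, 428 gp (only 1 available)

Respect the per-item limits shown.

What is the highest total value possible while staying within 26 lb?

2031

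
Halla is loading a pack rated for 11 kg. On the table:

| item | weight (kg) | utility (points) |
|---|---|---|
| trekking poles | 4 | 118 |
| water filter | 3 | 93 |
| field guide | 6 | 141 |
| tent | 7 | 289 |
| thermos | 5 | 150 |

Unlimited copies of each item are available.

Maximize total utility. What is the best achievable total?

407

Taking the top-ratio items first gives water filter + tent for 382 (10 kg).
Dropping water filter frees 3 kg; slotting in trekking poles (4 kg) lifts the total to 407 at 11 kg.
Nothing else within 11 kg beats 407.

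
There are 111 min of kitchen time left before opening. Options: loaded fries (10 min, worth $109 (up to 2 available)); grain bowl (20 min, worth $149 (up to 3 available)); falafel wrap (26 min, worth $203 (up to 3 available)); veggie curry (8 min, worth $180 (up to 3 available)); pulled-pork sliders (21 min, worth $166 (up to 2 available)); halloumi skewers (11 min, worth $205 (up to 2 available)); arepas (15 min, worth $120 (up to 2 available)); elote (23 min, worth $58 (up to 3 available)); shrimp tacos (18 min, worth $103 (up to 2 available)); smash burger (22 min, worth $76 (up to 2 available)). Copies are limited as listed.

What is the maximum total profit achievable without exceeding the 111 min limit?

Greedy by ratio would take 2×loaded fries + 3×veggie curry + 2×halloumi skewers + 2×arepas: 96 min used, total 1408.
Dropping 2×arepas frees 30 min; slotting in 2×pulled-pork sliders (42 min) lifts the total to 1500 at 108 min.
The spare 3 min is too small for any remaining dish, and no exchange beats 1500.

1500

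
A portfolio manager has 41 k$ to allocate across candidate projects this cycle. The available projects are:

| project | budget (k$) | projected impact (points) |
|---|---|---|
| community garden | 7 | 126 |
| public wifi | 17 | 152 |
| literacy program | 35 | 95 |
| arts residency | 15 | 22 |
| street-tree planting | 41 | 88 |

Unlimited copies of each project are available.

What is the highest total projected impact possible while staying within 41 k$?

By projected impact per k$: community garden 18.00, public wifi 8.94, literacy program 2.71 lead.
Taking 5×community garden: 35 k$ used, 630 in projected impact.
Nothing else within 41 k$ beats 630.

630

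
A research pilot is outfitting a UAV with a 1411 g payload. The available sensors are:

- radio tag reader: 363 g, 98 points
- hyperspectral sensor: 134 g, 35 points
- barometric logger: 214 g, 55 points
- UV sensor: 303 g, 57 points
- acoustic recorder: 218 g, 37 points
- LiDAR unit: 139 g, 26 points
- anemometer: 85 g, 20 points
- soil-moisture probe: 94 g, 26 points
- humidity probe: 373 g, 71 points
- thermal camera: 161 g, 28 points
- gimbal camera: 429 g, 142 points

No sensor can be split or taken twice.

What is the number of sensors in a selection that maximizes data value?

6

Optimal total is 384.
One optimal bundle: radio tag reader + hyperspectral sensor + barometric logger + soil-moisture probe + thermal camera + gimbal camera (1395 g).
Any selection reaching 384 contains exactly 6 sensors.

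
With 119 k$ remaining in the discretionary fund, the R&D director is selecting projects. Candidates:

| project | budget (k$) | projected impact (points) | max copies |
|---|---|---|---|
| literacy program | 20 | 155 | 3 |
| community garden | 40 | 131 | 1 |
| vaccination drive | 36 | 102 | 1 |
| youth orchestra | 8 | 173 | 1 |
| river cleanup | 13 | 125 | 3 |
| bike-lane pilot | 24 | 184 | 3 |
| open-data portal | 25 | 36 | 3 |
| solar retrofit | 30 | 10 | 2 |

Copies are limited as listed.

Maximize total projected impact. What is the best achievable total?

Ranking by ratio (projected impact/k$): youth orchestra 21.62, river cleanup 9.62, literacy program 7.75.
The ratio heuristic lands on 3×literacy program + youth orchestra + 3×river cleanup (1013) but leaves 12 k$ idle.
Dropping 3×literacy program frees 60 k$; slotting in 3×bike-lane pilot (72 k$) lifts the total to 1100 at 119 k$.
Every other selection either busts 119 k$ or exceeds an availability limit or fails to beat 1100.

1100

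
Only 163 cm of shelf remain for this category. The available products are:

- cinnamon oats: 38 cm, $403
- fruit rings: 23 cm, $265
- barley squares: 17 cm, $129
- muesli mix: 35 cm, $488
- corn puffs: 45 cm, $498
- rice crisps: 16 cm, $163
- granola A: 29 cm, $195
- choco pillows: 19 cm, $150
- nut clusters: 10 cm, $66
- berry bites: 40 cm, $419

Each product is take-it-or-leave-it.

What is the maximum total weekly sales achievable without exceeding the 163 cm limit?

A density-first pass picks cinnamon oats + fruit rings + muesli mix + corn puffs + rice crisps — 1817 at 157 cm.
The 38 cm tied up in cinnamon oats is better spent on berry bites — total rises to 1833 (159 cm).
The closest alternative, fruit rings + muesli mix + corn puffs + choco pillows + berry bites, reaches only 1820.

1833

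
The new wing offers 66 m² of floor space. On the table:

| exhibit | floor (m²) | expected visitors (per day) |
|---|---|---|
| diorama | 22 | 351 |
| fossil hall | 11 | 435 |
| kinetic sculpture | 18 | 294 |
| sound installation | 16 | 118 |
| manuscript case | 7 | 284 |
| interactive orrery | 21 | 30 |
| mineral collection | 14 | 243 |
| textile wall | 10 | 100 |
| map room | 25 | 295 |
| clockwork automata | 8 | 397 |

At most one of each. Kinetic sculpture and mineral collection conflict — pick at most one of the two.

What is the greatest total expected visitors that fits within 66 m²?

1761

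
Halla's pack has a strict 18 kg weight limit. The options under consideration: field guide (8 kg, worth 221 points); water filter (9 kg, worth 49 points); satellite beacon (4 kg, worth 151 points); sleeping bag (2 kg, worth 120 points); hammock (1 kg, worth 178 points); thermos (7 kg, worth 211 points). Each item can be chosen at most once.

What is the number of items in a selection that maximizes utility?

Best achievable utility is 730.
field guide + sleeping bag + hammock + thermos hits 730 at 18 kg.
Any selection reaching 730 contains exactly 4 items.

4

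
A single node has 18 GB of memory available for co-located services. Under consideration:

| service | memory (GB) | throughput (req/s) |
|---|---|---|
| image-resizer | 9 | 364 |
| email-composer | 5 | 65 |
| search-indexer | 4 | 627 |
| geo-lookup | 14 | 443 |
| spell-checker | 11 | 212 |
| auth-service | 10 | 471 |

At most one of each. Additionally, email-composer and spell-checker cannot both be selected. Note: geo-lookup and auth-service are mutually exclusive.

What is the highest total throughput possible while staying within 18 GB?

1098

Taking search-indexer + auth-service: 14 GB used, 1098 in throughput.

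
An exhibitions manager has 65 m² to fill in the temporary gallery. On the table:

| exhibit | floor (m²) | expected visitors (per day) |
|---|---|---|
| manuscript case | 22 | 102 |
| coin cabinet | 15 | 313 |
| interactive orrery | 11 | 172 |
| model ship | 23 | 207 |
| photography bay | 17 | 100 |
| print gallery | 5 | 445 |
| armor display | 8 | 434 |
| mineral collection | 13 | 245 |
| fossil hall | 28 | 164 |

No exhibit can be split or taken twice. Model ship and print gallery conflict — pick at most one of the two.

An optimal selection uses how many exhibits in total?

Optimal total is 1609.
For example coin cabinet + interactive orrery + print gallery + armor display + mineral collection achieves it, using 52 m².
Any selection reaching 1609 contains exactly 5 exhibits.

5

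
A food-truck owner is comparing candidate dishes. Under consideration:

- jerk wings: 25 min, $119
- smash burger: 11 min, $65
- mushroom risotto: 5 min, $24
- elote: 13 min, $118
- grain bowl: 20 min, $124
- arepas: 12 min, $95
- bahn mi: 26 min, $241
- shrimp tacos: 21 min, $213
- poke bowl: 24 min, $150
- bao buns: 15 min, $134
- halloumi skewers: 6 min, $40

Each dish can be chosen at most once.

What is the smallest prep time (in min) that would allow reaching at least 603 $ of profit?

Look for the lowest-prep combination reaching 603.
Taking elote + bahn mi + shrimp tacos + halloumi skewers gives 612 (≥ 603) for 66 min.
Any bundle with less than 66 min falls short of 603.

66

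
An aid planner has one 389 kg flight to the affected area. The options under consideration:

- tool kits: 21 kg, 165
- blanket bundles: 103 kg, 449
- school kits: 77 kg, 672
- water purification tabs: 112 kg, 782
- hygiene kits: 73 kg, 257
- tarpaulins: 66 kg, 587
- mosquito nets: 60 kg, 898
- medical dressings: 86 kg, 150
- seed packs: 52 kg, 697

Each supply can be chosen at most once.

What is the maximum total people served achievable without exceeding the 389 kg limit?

3801

Density check — mosquito nets 14.97, seed packs 13.40, tarpaulins 8.89, school kits 8.73 are the best per kg.
Taking tool kits + school kits + water purification tabs + tarpaulins + mosquito nets + seed packs: 388 kg used, 3801 in people served.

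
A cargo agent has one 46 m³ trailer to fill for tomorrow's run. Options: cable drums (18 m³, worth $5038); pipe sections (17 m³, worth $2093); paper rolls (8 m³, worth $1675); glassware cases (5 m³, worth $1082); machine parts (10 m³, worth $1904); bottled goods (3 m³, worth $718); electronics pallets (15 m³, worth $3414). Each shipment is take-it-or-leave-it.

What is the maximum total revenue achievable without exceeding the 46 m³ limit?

The ratio heuristic lands on cable drums + glassware cases + bottled goods + electronics pallets (10252) but leaves 5 m³ idle.
Dropping bottled goods frees 3 m³; slotting in paper rolls (8 m³) lifts the total to 11209 at 46 m³.
Next best is cable drums + machine parts + bottled goods + electronics pallets at 11074 (46 m³) — short by 135.

11209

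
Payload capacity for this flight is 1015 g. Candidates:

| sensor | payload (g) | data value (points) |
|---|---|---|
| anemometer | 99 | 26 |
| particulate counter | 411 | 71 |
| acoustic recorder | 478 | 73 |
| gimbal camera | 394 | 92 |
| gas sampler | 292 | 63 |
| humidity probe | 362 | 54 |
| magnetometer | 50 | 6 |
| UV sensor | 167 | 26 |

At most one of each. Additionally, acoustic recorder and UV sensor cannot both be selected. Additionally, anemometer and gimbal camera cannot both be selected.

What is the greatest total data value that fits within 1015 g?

189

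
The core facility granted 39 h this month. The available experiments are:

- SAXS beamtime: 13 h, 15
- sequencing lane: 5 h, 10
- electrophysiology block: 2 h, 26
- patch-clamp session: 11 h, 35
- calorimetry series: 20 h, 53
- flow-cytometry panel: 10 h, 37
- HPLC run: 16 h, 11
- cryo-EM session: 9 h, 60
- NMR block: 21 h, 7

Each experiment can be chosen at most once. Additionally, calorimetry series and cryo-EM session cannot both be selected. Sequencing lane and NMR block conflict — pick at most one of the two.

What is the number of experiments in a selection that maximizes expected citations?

5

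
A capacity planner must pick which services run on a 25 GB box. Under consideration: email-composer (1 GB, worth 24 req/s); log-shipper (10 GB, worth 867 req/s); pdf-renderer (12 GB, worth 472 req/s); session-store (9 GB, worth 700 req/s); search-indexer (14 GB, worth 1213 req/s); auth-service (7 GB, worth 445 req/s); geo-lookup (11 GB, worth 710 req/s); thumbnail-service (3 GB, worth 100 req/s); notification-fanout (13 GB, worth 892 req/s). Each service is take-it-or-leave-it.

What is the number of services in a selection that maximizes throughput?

3

The maximum throughput within 25 GB is 2104.
For example email-composer + log-shipper + search-indexer achieves it, using 25 GB.
Any selection reaching 2104 contains exactly 3 services.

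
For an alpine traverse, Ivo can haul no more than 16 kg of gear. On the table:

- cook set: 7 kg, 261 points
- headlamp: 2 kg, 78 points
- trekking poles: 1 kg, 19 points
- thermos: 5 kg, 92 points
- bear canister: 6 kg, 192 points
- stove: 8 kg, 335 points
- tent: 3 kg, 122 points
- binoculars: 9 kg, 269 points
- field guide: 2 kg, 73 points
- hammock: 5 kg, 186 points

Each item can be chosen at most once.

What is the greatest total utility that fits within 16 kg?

Taking the top-ratio items first gives headlamp + trekking poles + stove + tent + field guide for 627 (16 kg).
The 5 kg tied up in headlamp and trekking poles and field guide is better spent on hammock — total rises to 643 (16 kg).
An exhaustive check of the 1024 subsets confirms 643.

643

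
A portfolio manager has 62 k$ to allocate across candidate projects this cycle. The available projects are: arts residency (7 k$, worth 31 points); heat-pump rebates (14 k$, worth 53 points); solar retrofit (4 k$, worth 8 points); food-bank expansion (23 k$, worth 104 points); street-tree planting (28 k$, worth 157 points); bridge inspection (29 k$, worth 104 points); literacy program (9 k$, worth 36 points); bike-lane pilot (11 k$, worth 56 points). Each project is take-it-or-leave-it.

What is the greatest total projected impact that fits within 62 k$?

Food-bank expansion + street-tree planting + bike-lane pilot uses 62 of the 62 k$ and totals 317.
An exhaustive check of the 256 subsets confirms 317.

317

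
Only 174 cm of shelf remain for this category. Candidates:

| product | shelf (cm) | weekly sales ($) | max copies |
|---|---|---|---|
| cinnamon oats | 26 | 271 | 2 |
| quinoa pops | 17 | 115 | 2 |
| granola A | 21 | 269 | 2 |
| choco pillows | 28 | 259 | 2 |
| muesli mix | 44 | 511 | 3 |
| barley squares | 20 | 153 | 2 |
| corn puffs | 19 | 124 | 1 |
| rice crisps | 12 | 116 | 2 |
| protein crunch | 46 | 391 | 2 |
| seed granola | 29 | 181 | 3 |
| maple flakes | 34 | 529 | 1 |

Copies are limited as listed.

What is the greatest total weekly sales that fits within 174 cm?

2120

Greedy by ratio would take 2×granola A + 2×muesli mix + maple flakes: 164 cm used, total 2089.
The 44 cm tied up in muesli mix is better spent on 2×cinnamon oats — total rises to 2120 (172 cm).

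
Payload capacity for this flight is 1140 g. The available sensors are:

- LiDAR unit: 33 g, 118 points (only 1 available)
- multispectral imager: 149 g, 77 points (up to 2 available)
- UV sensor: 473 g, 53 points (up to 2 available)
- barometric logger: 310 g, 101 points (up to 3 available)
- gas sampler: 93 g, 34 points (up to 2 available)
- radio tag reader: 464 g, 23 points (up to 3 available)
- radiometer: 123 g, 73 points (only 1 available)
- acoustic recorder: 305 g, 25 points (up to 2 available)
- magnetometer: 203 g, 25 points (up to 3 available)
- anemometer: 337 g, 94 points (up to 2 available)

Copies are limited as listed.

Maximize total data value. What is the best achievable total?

By data value per g: LiDAR unit 3.58, radiometer 0.59, multispectral imager 0.52 lead.
The ratio heuristic lands on LiDAR unit + 2×multispectral imager + barometric logger + 2×gas sampler + radiometer (514) but leaves 190 g idle.
Replace 2×gas sampler with barometric logger: the trade gains 33 net, giving 547 at 1074 g.
That's the maximum — no swap from here does better than 547.

547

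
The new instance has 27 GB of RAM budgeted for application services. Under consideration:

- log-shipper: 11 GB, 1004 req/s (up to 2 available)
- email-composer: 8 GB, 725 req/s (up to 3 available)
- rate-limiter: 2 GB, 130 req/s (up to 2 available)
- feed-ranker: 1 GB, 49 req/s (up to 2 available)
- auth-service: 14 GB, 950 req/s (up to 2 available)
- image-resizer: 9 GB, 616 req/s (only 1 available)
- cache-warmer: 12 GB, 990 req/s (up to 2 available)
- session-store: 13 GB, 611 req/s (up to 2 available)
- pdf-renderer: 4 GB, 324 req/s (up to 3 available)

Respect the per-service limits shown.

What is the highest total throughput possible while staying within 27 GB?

2454

Ranking by ratio (throughput/GB): log-shipper 91.27, email-composer 90.62, cache-warmer 82.50, pdf-renderer 81.00.
A density-first pass picks 2×log-shipper + feed-ranker + pdf-renderer — 2381 at 27 GB.
The 16 GB tied up in log-shipper and feed-ranker and pdf-renderer is better spent on 2×email-composer — total rises to 2454 (27 GB).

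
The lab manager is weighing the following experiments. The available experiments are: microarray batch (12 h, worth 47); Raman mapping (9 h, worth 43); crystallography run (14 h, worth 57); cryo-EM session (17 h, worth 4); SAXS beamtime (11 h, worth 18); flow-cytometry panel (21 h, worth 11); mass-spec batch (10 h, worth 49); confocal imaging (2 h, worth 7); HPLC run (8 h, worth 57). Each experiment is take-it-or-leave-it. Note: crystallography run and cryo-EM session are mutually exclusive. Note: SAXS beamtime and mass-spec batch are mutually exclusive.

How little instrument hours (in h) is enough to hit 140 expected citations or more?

Look for the lowest-instrument combination reaching 140.
Raman mapping + mass-spec batch + HPLC run reaches 149 using 27 h.
Below 27 h the best achievable stays under 140.

27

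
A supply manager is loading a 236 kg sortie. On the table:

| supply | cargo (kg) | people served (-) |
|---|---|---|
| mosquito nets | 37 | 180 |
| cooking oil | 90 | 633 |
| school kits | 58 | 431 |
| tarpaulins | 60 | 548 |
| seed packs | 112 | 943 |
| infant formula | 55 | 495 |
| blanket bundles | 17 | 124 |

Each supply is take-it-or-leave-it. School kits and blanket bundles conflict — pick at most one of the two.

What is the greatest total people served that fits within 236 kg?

Tarpaulins + seed packs + infant formula uses 227 of the 236 kg and totals 1986.

1986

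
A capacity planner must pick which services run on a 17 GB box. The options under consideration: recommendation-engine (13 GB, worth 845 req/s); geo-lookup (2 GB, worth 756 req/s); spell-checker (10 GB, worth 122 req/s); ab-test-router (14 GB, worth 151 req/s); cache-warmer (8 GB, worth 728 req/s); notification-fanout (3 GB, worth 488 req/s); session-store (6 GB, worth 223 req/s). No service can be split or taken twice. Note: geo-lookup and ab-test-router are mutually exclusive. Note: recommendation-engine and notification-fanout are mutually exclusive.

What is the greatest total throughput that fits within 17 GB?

Geo-lookup + cache-warmer + notification-fanout uses 13 of the 17 GB and totals 1972.

1972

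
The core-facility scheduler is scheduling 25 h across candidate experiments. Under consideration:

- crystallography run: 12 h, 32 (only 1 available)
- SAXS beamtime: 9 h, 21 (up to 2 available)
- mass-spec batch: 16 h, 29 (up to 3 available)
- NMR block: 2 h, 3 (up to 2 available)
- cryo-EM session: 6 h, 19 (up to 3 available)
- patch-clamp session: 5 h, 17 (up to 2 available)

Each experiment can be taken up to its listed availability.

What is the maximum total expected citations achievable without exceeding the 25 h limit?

By expected citations per h: patch-clamp session 3.40, cryo-EM session 3.17, crystallography run 2.67, SAXS beamtime 2.33 lead.
The ratio heuristic lands on NMR block + 2×cryo-EM session + 2×patch-clamp session (75) but leaves 1 h idle.
Replace patch-clamp session with cryo-EM session: the trade gains 2 net, giving 77 at 25 h.
Every other selection either busts 25 h or exceeds an availability limit or fails to beat 77.

77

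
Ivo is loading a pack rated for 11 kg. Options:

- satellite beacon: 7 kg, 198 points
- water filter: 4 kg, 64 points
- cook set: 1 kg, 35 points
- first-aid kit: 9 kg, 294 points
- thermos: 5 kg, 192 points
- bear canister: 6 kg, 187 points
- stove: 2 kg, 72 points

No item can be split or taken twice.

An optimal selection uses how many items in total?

Best achievable utility is 379.
thermos + bear canister hits 379 at 11 kg.
All optima have 2 items.

2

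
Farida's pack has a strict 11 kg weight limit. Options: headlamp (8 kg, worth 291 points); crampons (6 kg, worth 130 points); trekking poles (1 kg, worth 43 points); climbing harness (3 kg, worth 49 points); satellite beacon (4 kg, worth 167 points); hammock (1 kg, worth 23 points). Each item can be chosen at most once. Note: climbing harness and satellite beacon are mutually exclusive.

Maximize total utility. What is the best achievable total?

Taking headlamp + trekking poles + hammock: 10 kg used, 357 in utility.
Next best is headlamp + climbing harness at 340 (11 kg) — short by 17.

357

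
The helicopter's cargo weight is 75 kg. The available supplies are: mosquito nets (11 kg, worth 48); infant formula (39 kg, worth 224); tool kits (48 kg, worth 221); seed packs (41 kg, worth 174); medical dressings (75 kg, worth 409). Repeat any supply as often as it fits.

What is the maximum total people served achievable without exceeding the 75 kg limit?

A density-first pass picks 3×mosquito nets + infant formula — 368 at 72 kg.
Dropping 3×mosquito nets and infant formula frees 72 kg; slotting in medical dressings (75 kg) lifts the total to 409 at 75 kg.

409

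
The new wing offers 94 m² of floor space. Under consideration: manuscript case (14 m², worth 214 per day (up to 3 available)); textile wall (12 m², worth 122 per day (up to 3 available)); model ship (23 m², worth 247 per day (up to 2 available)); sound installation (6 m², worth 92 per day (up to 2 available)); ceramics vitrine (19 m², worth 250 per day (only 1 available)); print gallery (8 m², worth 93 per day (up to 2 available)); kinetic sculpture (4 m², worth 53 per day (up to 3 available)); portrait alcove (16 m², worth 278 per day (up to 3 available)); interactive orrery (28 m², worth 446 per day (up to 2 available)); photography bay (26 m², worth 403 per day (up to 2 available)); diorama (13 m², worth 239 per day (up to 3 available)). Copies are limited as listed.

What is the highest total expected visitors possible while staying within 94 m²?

1643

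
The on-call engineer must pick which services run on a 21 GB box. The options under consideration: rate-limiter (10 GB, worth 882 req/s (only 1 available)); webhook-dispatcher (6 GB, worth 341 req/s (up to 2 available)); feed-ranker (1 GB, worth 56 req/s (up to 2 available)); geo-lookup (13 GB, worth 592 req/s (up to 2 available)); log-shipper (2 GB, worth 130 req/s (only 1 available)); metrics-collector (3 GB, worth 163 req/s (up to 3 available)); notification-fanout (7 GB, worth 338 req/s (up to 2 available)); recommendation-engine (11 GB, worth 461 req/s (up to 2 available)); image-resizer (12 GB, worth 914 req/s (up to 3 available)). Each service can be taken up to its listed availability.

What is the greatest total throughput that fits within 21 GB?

Greedy by ratio would take rate-limiter + webhook-dispatcher + 2×feed-ranker + log-shipper: 20 GB used, total 1465.
Replace 2×feed-ranker with metrics-collector: the trade gains 51 net, giving 1516 at 21 GB.
Every other selection either busts 21 GB or exceeds an availability limit or fails to beat 1516.

1516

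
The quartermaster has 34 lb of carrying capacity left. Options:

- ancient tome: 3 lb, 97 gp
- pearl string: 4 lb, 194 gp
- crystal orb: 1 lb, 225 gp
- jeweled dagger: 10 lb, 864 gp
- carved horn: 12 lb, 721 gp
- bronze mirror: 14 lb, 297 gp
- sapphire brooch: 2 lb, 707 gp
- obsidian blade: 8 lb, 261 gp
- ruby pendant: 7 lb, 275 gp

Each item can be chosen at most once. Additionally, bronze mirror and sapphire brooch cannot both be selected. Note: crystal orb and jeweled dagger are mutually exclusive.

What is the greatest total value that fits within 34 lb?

Ranking by ratio (value/lb): sapphire brooch 353.50, crystal orb 225.00, jeweled dagger 86.40, carved horn 60.08.
Ancient tome + jeweled dagger + carved horn + sapphire brooch + ruby pendant uses 34 of the 34 lb and totals 2664.
An exhaustive check of the 512 subsets confirms 2664.

2664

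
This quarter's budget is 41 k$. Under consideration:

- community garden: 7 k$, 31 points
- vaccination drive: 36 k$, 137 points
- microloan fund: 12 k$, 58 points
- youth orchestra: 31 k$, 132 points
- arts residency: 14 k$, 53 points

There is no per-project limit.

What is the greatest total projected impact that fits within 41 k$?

182

Density check — microloan fund 4.83, community garden 4.43, youth orchestra 4.26 are the best per k$.
Greedy by ratio would take 3×microloan fund: 36 k$ used, total 174.
Replace 2×microloan fund with 4×community garden: the trade gains 8 net, giving 182 at 40 k$.
That's the maximum — no swap from here does better than 182.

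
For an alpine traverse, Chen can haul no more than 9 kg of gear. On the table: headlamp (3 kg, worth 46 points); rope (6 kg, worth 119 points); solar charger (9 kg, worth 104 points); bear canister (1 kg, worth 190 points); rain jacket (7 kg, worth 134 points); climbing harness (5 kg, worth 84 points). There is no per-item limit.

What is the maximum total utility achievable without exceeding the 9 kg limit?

1710

Best packing: 9×bear canister — 9 kg, 1710 total.
Nothing else within 9 kg beats 1710.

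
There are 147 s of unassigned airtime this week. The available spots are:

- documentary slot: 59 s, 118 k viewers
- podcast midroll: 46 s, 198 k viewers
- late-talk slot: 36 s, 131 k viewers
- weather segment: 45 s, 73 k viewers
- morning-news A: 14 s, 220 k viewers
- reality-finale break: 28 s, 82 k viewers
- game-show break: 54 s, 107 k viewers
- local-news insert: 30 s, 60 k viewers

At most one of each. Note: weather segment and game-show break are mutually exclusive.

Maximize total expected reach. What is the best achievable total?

631

Best packing: podcast midroll + late-talk slot + morning-news A + reality-finale break — 124 s, 631 total.
The closest alternative, podcast midroll + late-talk slot + weather segment + morning-news A, reaches only 622.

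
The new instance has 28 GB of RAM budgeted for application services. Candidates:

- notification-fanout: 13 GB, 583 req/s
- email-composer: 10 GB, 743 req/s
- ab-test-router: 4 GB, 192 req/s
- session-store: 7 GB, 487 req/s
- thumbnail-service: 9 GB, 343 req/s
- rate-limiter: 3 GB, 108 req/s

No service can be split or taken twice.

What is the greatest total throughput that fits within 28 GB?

1573

Greedy by ratio would take email-composer + ab-test-router + session-store + rate-limiter: 24 GB used, total 1530.
Replace ab-test-router and rate-limiter with thumbnail-service: the trade gains 43 net, giving 1573 at 26 GB.
Next best is email-composer + ab-test-router + session-store + rate-limiter at 1530 (24 GB) — short by 43.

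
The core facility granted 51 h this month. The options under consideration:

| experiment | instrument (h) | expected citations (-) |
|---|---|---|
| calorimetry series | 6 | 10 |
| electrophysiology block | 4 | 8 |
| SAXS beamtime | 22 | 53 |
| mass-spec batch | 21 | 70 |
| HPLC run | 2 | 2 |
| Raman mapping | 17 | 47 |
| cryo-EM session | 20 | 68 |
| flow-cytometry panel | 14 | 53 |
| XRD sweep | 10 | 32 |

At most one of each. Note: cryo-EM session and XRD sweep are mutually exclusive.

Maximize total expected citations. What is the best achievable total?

168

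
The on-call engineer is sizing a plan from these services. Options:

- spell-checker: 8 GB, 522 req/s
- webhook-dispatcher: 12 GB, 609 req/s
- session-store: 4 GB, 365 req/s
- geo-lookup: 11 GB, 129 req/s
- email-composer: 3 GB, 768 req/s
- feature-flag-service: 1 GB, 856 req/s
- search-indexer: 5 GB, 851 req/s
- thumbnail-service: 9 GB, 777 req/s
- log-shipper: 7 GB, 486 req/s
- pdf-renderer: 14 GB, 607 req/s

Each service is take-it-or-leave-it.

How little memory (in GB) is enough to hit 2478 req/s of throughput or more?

13

Look for the lowest-memory combination reaching 2478.
Taking session-store + email-composer + feature-flag-service + search-indexer gives 2840 (≥ 2478) for 13 GB.
No combination under 13 GB hits 2478.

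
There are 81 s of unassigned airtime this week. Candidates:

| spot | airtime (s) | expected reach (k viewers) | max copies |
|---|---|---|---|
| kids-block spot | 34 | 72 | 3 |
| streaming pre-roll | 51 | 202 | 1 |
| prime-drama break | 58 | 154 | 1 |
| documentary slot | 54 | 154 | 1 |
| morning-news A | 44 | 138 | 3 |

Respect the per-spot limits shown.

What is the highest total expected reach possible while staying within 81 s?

Taking the top-ratio spots first gives streaming pre-roll for 202 (51 s).
The 51 s tied up in streaming pre-roll is better spent on kids-block spot + morning-news A — total rises to 210 (78 s).

210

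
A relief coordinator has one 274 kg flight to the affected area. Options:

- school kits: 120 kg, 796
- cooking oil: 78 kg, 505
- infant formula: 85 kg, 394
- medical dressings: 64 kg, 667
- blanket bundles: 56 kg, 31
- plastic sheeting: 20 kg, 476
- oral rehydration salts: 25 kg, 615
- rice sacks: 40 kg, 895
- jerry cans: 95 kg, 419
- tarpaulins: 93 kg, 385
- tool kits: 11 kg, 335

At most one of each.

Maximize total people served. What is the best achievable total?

3493

Best packing: cooking oil + medical dressings + plastic sheeting + oral rehydration salts + rice sacks + tool kits — 238 kg, 3493 total.
Runner-up school kits + medical dressings + plastic sheeting + oral rehydration salts + rice sacks tops out at 3449.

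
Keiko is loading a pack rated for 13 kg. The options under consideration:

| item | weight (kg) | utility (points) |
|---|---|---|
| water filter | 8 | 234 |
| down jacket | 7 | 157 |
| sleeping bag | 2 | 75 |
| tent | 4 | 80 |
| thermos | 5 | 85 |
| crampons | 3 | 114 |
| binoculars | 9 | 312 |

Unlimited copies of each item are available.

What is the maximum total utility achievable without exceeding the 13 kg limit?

The ratio heuristic lands on 4×crampons (456) but leaves 1 kg idle.
The 3 kg tied up in crampons is better spent on 2×sleeping bag — total rises to 492 (13 kg).

492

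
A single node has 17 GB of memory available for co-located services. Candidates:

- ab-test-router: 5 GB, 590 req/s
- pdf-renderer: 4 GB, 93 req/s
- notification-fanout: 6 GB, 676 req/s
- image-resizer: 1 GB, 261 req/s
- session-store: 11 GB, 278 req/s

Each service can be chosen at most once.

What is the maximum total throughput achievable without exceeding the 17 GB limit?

1620

Ranking by ratio (throughput/GB): image-resizer 261.00, ab-test-router 118.00, notification-fanout 112.67, session-store 25.27.
Ab-test-router + pdf-renderer + notification-fanout + image-resizer uses 16 of the 17 GB and totals 1620.
Next best is ab-test-router + notification-fanout + image-resizer at 1527 (12 GB) — short by 93.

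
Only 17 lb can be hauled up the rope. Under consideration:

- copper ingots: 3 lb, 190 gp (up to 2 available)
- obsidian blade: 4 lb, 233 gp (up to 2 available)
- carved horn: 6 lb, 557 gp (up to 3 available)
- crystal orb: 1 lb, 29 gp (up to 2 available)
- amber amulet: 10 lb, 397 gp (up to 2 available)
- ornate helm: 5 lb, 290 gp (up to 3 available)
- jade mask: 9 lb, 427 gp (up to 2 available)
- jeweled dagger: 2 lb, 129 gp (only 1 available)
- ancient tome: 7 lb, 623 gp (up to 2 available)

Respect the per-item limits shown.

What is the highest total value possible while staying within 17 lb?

A density-first pass picks copper ingots + 2×carved horn + jeweled dagger — 1433 at 17 lb.
The 14 lb tied up in 2×carved horn and jeweled dagger is better spent on 2×ancient tome — total rises to 1436 (17 lb).
That's the maximum — no swap from here does better than 1436.

1436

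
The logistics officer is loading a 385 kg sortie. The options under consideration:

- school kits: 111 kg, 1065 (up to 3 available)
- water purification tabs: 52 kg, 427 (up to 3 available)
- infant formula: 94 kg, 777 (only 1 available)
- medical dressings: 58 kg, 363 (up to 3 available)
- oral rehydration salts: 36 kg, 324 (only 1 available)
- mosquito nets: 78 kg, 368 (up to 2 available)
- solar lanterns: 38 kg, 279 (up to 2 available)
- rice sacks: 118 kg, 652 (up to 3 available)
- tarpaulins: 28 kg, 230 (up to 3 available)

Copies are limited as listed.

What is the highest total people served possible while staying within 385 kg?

Greedy by ratio would take 3×school kits + oral rehydration salts: 369 kg used, total 3519.
Dropping oral rehydration salts frees 36 kg; slotting in water purification tabs (52 kg) lifts the total to 3622 at 385 kg.
That's the maximum — no swap from here does better than 3622.

3622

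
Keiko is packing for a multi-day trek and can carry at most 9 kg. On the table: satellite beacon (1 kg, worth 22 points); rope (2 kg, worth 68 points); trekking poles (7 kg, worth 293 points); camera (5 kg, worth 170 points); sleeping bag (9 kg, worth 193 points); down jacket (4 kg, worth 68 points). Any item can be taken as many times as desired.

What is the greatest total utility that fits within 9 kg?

361

Taking rope + trekking poles: 9 kg used, 361 in utility.
Nothing else within 9 kg beats 361.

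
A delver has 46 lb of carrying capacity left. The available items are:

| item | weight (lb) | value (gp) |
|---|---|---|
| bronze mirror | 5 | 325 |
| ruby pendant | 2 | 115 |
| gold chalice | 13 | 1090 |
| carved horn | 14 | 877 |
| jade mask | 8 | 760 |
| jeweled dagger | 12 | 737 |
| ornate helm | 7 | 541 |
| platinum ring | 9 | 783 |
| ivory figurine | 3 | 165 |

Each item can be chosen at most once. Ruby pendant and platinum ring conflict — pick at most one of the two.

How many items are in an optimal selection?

6

The maximum value within 46 lb is 3664.
bronze mirror + gold chalice + jade mask + ornate helm + platinum ring + ivory figurine hits 3664 at 45 lb.
Any selection reaching 3664 contains exactly 6 items.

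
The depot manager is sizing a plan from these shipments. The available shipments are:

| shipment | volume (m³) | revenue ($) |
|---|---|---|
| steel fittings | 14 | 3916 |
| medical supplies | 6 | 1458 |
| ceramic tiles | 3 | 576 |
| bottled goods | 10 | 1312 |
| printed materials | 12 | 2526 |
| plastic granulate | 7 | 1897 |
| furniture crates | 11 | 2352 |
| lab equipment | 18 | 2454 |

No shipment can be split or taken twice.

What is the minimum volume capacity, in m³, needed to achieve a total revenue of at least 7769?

30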